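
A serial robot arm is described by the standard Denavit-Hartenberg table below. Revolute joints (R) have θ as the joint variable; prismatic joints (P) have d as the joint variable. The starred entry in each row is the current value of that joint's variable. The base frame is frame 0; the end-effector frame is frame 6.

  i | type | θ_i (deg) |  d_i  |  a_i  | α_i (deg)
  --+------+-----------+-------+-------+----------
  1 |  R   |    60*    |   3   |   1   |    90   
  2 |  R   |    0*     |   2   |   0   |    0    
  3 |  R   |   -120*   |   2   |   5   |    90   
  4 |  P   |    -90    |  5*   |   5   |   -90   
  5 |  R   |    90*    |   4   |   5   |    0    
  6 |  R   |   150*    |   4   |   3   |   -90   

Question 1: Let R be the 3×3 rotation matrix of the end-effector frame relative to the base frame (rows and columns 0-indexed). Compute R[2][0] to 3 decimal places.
End-effector x-axis (col 0 of R) = (0.0580,-0.8995,0.4330)
R[2][0] = 0.4330

0.433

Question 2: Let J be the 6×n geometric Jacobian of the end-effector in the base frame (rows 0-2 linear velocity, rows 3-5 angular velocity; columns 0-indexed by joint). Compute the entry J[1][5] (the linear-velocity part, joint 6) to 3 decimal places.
axis z_5 = (-0.2500,-0.4330,-0.8660); lever o_n−o_5 = (-0.8260,-4.4306,-2.1651)
cross product → J_v[:, 5] = (-2.8995,0.1740,0.7500)
J_ω[:, 5] = z_5
entry J[1][5] = 0.1740

0.174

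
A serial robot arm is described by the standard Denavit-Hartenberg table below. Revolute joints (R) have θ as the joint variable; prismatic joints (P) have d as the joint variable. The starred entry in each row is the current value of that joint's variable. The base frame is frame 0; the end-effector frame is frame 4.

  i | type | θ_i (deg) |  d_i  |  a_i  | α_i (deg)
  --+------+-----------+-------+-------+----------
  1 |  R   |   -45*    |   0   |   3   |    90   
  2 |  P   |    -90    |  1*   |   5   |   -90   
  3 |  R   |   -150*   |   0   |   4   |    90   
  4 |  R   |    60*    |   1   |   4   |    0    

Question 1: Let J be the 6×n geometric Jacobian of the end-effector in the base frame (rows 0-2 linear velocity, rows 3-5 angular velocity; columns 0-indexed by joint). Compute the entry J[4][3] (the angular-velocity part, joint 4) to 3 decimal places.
axis z_3 = (0.6124,0.6124,0.5000); lever o_n−o_3 = (2.3548,-2.5442,2.2321)
cross product → J_v[:, 3] = (2.6390,-0.1895,-3.0000)
J_ω[:, 3] = z_3
entry J[4][3] = 0.6124

0.612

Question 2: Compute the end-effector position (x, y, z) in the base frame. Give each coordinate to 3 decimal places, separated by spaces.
after link 1: o_1 = (2.1213, -2.1213, 0.0000)
after link 2: o_2 = (1.4142, -2.8284, -5.0000)
after link 3: o_3 = (0.0000, -4.2426, -1.5359)
after link 4: o_4 = (2.3548, -6.7869, 0.6962)

2.355 -6.787 0.696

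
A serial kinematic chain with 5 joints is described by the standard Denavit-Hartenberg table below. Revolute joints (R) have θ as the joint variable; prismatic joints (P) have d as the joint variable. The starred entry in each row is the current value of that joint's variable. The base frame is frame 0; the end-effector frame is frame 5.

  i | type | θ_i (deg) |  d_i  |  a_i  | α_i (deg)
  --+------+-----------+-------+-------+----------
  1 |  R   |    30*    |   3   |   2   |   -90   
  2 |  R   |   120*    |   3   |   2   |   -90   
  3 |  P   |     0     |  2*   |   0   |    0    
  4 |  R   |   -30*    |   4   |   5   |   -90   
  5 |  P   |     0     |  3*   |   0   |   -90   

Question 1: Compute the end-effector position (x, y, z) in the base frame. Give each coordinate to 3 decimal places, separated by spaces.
-7.609 -1.042 -0.781

after link 1: o_1 = (1.7321, 1.0000, 3.0000)
after link 2: o_2 = (-0.6340, 3.0981, 1.2679)
after link 3: o_3 = (-2.1340, 2.2321, 2.2679)
after link 4: o_4 = (-8.2590, 1.5825, 0.5179)
after link 5: o_5 = (-7.6095, -1.0425, -0.7811)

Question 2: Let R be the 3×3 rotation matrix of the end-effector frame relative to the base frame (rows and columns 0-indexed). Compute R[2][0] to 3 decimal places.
End-effector x-axis (col 0 of R) = (-0.6250,0.2165,-0.7500)
R[2][0] = -0.7500

-0.750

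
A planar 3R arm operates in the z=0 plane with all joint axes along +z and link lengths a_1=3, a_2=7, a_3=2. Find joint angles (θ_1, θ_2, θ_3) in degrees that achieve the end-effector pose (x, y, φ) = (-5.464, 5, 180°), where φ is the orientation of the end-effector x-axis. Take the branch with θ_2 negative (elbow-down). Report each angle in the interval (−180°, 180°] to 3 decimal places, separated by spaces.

wrist centre = target − a_3·(cos φ, sin φ) = (-3.4640, 5.0000)
cos θ_2 = (36.9993−3²−7²)/(2·3·7) = -0.5000; θ_2 = -120.0011° (elbow-down)
β = atan2(5.0000,-3.4640) = 124.7142°; ψ = atan2(-6.0621,-0.5001) = -94.7162°
θ_1 = β − ψ = 219.4304°
θ_3 = φ − θ_1 − θ_2 = 80.5707° (wrapped to (-180°,180°])

-140.570 -120.001 80.571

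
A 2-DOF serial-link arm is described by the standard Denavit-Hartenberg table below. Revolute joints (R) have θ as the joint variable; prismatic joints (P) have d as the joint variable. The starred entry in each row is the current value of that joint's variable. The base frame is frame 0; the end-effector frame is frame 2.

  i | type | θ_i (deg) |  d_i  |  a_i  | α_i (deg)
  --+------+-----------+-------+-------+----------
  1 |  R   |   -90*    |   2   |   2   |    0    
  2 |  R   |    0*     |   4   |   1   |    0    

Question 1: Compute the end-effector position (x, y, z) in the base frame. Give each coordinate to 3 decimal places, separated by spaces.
0.000 -3.000 6.000

after link 1: o_1 = (0.0000, -2.0000, 2.0000)
after link 2: o_2 = (0.0000, -3.0000, 6.0000)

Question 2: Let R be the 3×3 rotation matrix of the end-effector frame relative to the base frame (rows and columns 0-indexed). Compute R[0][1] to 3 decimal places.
1.000

End-effector y-axis (col 1 of R) = (1.0000,0.0000,0.0000)
R[0][1] = 1.0000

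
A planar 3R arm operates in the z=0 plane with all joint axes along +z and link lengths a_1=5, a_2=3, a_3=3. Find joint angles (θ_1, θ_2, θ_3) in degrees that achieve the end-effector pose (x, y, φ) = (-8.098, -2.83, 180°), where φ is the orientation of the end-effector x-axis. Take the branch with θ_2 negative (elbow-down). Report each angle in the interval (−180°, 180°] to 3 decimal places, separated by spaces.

wrist centre = target − a_3·(cos φ, sin φ) = (-5.0980, -2.8300)
cos θ_2 = (33.9985−5²−3²)/(2·5·3) = -0.0000; θ_2 = -90.0029° (elbow-down)
β = atan2(-2.8300,-5.0980) = -150.9645°; ψ = atan2(-3.0000,4.9999) = -30.9645°
θ_1 = β − ψ = -120.0000°
θ_3 = φ − θ_1 − θ_2 = 30.0028° (wrapped to (-180°,180°])

-120.000 -90.003 30.003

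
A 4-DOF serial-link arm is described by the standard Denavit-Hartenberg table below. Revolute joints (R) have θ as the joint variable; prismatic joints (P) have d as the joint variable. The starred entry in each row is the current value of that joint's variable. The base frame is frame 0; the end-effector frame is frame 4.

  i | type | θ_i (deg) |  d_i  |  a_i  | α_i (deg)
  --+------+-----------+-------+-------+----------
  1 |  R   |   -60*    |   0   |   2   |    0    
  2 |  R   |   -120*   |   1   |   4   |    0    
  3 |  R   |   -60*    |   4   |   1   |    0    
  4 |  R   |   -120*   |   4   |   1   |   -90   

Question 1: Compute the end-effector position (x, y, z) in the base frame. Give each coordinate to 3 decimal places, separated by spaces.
after link 1: o_1 = (1.0000, -1.7321, 0.0000)
after link 2: o_2 = (-3.0000, -1.7321, 1.0000)
after link 3: o_3 = (-3.5000, -0.8660, 5.0000)
after link 4: o_4 = (-2.5000, -0.8660, 9.0000)

-2.500 -0.866 9.000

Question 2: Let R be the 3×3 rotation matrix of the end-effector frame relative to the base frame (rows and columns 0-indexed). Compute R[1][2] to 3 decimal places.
1.000

End-effector z-axis (col 2 of R) = (-0.0000,1.0000,0.0000)
R[1][2] = 1.0000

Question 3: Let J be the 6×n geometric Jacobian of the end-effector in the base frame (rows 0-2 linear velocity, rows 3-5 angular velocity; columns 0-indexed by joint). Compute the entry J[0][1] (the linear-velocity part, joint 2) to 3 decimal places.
axis z_1 = (0.0000,0.0000,1.0000); lever o_n−o_1 = (-3.5000,0.8660,9.0000)
cross product → J_v[:, 1] = (-0.8660,-3.5000,0.0000)
J_ω[:, 1] = z_1
entry J[0][1] = -0.8660

-0.866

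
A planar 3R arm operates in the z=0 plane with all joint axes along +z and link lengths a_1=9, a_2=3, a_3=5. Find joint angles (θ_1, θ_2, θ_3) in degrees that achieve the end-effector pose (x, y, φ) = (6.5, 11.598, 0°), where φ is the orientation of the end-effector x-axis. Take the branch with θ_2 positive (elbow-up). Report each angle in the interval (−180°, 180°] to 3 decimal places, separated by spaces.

75.261 30.004 -105.264

wrist centre = target − a_3·(cos φ, sin φ) = (1.5000, 11.5980)
cos θ_2 = (136.7636−9²−3²)/(2·9·3) = 0.8660; θ_2 = 30.0038° (elbow-up)
β = atan2(11.5980,1.5000) = 82.6307°; ψ = atan2(1.5002,11.5980) = 7.3701°
θ_1 = β − ψ = 75.2605°
θ_3 = φ − θ_1 − θ_2 = -105.2643° (wrapped to (-180°,180°])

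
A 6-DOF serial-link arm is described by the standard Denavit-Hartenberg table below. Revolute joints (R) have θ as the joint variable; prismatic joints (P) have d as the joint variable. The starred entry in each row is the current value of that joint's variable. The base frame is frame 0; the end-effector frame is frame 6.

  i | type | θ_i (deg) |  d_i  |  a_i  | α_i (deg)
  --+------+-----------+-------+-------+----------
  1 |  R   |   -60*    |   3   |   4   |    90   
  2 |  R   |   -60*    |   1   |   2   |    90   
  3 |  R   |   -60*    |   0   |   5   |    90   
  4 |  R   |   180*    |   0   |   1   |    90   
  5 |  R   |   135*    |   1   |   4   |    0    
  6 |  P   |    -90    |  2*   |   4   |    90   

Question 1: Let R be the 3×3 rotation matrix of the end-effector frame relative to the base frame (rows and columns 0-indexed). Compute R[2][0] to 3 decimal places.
End-effector x-axis (col 0 of R) = (-0.4656,0.2888,0.8365)
R[2][0] = 0.8365

0.837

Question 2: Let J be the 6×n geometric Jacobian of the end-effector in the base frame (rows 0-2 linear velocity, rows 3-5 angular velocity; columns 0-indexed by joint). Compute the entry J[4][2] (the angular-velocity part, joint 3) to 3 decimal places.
axis z_2 = (-0.4330,0.7500,-0.5000); lever o_n−o_2 = (3.4257,6.6516,1.0106)
cross product → J_v[:, 2] = (4.0837,-1.2753,-5.4495)
J_ω[:, 2] = z_2
entry J[4][2] = 0.7500

0.750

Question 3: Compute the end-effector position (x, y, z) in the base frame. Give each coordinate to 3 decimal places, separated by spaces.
after link 1: o_1 = (2.0000, -3.4641, 3.0000)
after link 2: o_2 = (1.6340, -4.8301, 1.2679)
after link 3: o_3 = (6.0090, -3.7476, -0.8971)
after link 4: o_4 = (5.1340, -3.9641, -0.4641)
after link 5: o_5 = (7.7882, -0.8340, -0.0675)
after link 6: o_6 = (5.0597, 1.8214, 2.2785)

5.060 1.821 2.279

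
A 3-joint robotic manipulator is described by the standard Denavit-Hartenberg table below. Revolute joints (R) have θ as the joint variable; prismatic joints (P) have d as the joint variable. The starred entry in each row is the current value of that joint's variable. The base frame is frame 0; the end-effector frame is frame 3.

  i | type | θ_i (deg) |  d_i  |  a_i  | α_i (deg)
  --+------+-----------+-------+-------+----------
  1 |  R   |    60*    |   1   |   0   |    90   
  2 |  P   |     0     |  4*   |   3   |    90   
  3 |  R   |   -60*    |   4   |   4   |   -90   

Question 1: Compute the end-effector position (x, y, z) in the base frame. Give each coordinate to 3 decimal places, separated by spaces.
2.964 4.062 -3.000

after link 1: o_1 = (0.0000, 0.0000, 1.0000)
after link 2: o_2 = (4.9641, 0.5981, 1.0000)
after link 3: o_3 = (2.9641, 4.0622, -3.0000)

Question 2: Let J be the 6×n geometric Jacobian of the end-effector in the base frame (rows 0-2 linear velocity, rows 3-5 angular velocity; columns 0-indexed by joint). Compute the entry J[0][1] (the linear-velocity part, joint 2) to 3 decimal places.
prismatic axis z_1 = (0.8660,-0.5000,0.0000)
J_v[:, 1] = z_1; J_ω[:, 1] = (0,0,0)
entry J[0][1] = 0.8660

0.866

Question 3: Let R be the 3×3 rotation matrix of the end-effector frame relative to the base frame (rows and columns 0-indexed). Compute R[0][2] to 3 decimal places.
0.866

End-effector z-axis (col 2 of R) = (0.8660,0.5000,0.0000)
R[0][2] = 0.8660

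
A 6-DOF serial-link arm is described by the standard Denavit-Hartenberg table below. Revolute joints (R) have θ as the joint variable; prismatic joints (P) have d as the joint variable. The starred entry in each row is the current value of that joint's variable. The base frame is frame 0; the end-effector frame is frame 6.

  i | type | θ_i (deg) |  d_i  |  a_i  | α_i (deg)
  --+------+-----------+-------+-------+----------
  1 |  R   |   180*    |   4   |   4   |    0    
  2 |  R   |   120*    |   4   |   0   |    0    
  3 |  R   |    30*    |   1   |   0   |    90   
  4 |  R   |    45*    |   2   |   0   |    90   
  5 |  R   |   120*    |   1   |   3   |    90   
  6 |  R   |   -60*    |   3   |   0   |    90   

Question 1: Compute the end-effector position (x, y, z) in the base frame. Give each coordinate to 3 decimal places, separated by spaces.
after link 1: o_1 = (-4.0000, 0.0000, 4.0000)
after link 2: o_2 = (-4.0000, 0.0000, 8.0000)
after link 3: o_3 = (-4.0000, 0.0000, 9.0000)
after link 4: o_4 = (-5.0000, -1.7321, 9.0000)
after link 5: o_5 = (-6.6052, -3.8053, 7.2322)
after link 6: o_6 = (-5.7642, -6.0229, 9.0694)

-5.764 -6.023 9.069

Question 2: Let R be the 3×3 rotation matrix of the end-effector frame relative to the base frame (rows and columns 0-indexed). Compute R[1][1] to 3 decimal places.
End-effector y-axis (col 1 of R) = (0.2803,-0.7392,0.6124)
R[1][1] = -0.7392

-0.739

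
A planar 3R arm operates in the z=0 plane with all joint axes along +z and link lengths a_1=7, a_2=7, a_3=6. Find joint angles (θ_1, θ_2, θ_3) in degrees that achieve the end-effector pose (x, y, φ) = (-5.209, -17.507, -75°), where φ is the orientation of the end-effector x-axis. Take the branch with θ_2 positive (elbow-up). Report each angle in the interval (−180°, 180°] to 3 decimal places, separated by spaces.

-134.995 29.987 30.008

wrist centre = target − a_3·(cos φ, sin φ) = (-6.7619, -11.7114)
cos θ_2 = (182.8814−7²−7²)/(2·7·7) = 0.8661; θ_2 = 29.9872° (elbow-up)
β = atan2(-11.7114,-6.7619) = -120.0011°; ψ = atan2(3.4986,13.0630) = 14.9936°
θ_1 = β − ψ = -134.9947°
θ_3 = φ − θ_1 − θ_2 = 30.0075° (wrapped to (-180°,180°])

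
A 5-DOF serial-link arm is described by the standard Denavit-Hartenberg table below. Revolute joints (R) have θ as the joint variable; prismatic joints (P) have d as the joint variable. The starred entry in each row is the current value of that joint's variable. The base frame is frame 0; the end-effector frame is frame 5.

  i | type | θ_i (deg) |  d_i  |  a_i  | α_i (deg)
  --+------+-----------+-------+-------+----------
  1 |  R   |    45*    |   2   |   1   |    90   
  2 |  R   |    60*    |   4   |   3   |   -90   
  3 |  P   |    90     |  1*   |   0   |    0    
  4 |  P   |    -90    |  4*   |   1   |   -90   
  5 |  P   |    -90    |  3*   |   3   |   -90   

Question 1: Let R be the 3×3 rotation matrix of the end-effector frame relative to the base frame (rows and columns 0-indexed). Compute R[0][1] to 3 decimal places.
End-effector y-axis (col 1 of R) = (0.7071,-0.7071,0.0000)
R[0][1] = 0.7071

0.707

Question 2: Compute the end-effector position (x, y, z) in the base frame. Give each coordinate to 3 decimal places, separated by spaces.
after link 1: o_1 = (0.7071, 0.7071, 2.0000)
after link 2: o_2 = (4.5962, -1.0607, 4.5981)
after link 3: o_3 = (3.9838, -1.6730, 5.0981)
after link 4: o_4 = (1.8879, -3.7690, 7.9641)
after link 5: o_5 = (-2.0706, -3.4848, 9.4641)

-2.071 -3.485 9.464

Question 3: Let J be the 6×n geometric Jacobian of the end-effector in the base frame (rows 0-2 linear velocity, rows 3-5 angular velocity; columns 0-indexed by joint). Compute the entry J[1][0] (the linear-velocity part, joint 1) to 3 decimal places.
-2.071

axis z_0 = ẑ; lever o_n−o_0 = (-2.0706,-3.4848,9.4641)
cross product → J_v[:, 0] = (3.4848,-2.0706,0.0000)
J_ω[:, 0] = z_0
entry J[1][0] = -2.0706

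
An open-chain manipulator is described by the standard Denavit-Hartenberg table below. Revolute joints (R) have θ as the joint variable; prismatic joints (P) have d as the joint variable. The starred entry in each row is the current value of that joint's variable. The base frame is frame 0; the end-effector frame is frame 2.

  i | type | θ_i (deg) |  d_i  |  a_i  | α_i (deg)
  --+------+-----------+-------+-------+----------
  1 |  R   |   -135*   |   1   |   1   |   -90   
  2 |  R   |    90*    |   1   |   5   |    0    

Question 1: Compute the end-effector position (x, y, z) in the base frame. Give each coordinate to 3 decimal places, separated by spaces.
after link 1: o_1 = (-0.7071, -0.7071, 1.0000)
after link 2: o_2 = (0.0000, -1.4142, -4.0000)

0.000 -1.414 -4.000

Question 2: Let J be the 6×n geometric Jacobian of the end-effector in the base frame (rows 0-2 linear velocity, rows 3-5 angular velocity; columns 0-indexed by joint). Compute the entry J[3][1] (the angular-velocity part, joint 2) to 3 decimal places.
0.707

axis z_1 = (0.7071,-0.7071,0.0000); lever o_n−o_1 = (0.7071,-0.7071,-5.0000)
cross product → J_v[:, 1] = (3.5355,3.5355,-0.0000)
J_ω[:, 1] = z_1
entry J[3][1] = 0.7071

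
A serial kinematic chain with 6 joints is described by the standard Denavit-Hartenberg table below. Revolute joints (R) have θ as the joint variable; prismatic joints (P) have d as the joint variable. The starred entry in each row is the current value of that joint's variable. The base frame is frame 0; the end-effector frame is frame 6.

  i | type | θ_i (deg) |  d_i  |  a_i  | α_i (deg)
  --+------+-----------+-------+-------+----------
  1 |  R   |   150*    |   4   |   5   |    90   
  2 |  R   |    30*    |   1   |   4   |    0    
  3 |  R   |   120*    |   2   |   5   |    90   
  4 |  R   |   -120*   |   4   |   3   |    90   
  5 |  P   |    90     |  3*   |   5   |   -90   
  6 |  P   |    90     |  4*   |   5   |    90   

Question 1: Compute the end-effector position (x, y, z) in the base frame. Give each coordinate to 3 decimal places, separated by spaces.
-4.370 5.833 17.410

after link 1: o_1 = (-4.3301, 2.5000, 4.0000)
after link 2: o_2 = (-6.8301, 5.0981, 6.0000)
after link 3: o_3 = (-2.0801, 4.6651, 8.5000)
after link 4: o_4 = (-6.2362, 4.0646, 11.2141)
after link 5: o_5 = (-9.5998, 7.7386, 14.2452)
after link 6: o_6 = (-4.3702, 5.8325, 17.4103)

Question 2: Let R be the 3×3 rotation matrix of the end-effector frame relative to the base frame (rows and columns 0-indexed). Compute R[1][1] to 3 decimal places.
0.533

End-effector y-axis (col 1 of R) = (0.8080,0.5335,0.2500)
R[1][1] = 0.5335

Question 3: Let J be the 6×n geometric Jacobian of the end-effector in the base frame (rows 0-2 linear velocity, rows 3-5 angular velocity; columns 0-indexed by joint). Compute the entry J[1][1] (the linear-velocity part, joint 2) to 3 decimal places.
-6.705

axis z_1 = (0.5000,0.8660,0.0000); lever o_n−o_1 = (-0.0401,3.3325,13.4103)
cross product → J_v[:, 1] = (11.6136,-6.7051,1.7010)
J_ω[:, 1] = z_1
entry J[1][1] = -6.7051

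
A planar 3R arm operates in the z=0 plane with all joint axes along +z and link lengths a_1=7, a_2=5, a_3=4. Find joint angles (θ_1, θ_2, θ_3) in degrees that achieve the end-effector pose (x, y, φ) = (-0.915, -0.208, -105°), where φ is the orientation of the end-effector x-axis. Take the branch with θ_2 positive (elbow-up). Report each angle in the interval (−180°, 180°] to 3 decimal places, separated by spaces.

wrist centre = target − a_3·(cos φ, sin φ) = (0.1203, 3.6557)
cos θ_2 = (13.3786−7²−5²)/(2·7·5) = -0.8660; θ_2 = 149.9993° (elbow-up)
β = atan2(3.6557,0.1203) = 88.1156°; ψ = atan2(2.5001,2.6699) = 43.1183°
θ_1 = β − ψ = 44.9973°
θ_3 = φ − θ_1 − θ_2 = 60.0034° (wrapped to (-180°,180°])

44.997 149.999 60.003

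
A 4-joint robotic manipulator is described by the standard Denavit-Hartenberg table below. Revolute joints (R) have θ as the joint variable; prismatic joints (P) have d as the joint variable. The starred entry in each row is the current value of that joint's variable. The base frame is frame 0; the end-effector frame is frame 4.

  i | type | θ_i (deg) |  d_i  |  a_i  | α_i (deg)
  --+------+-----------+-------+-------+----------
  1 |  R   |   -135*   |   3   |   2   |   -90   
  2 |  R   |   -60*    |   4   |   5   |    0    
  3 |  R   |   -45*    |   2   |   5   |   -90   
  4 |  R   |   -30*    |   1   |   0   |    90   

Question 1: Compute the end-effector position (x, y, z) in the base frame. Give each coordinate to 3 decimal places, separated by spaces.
1.293 -7.193 12.419

after link 1: o_1 = (-1.4142, -1.4142, 3.0000)
after link 2: o_2 = (-0.3536, -6.0104, 7.3301)
after link 3: o_3 = (1.9757, -6.5096, 12.1598)
after link 4: o_4 = (1.2927, -7.1926, 12.4186)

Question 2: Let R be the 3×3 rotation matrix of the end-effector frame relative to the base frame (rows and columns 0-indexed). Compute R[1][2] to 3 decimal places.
End-effector z-axis (col 2 of R) = (0.5209,-0.7039,-0.4830)
R[1][2] = -0.7039

-0.704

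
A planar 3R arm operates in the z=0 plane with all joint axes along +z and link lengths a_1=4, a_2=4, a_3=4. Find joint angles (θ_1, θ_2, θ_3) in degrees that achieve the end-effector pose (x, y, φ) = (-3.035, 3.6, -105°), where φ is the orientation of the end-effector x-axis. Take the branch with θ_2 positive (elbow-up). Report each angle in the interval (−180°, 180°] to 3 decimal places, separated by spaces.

89.986 30.025 134.989

wrist centre = target − a_3·(cos φ, sin φ) = (-1.9997, 7.4637)
cos θ_2 = (59.7058−4²−4²)/(2·4·4) = 0.8658; θ_2 = 30.0252° (elbow-up)
β = atan2(7.4637,-1.9997) = 104.9988°; ψ = atan2(2.0015,7.4632) = 15.0126°
θ_1 = β − ψ = 89.9862°
θ_3 = φ − θ_1 − θ_2 = 134.9886° (wrapped to (-180°,180°])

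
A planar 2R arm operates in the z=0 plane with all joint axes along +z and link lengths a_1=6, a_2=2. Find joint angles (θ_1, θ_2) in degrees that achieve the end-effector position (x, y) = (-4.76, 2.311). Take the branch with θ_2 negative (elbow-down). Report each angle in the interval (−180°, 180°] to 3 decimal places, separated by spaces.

cos θ_2 = (27.9983−6²−2²)/(2·6·2) = -0.5001; θ_2 = -120.0046° (elbow-down)
β = atan2(2.3110,-4.7600) = 154.1032°; ψ = atan2(-1.7320,4.9999) = -19.1063°
θ_1 = β − ψ = 173.2095°

173.210 -120.005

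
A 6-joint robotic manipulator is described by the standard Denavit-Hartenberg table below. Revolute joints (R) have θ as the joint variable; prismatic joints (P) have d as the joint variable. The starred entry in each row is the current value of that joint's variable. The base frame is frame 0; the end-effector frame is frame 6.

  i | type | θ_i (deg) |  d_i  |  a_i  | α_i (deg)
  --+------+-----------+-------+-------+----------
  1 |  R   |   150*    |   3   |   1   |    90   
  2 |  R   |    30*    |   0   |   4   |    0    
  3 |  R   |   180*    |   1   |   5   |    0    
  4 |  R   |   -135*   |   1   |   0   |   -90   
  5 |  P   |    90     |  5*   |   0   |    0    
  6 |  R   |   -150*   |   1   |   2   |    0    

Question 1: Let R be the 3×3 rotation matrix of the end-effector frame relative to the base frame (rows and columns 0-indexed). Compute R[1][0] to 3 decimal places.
0.815

End-effector x-axis (col 0 of R) = (0.3209,0.8147,0.4830)
R[1][0] = 0.8147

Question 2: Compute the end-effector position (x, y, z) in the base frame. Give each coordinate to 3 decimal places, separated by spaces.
6.545 0.531 5.019

after link 1: o_1 = (-0.8660, 0.5000, 3.0000)
after link 2: o_2 = (-3.8660, 2.2321, 5.0000)
after link 3: o_3 = (0.3840, 0.9330, 2.5000)
after link 4: o_4 = (0.8840, 1.7990, 2.5000)
after link 5: o_5 = (5.0666, -0.6158, 3.7941)
after link 6: o_6 = (6.5450, 0.5307, 5.0188)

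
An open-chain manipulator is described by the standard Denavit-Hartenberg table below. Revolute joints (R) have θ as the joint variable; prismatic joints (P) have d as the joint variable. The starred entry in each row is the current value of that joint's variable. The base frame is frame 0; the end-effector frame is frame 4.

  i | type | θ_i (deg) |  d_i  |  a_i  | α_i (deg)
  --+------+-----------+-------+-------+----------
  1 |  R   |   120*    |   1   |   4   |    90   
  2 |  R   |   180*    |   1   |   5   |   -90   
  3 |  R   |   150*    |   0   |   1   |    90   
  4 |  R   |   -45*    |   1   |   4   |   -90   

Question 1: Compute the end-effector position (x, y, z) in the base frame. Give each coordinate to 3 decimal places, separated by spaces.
-2.449 0.682 3.828

after link 1: o_1 = (-2.0000, 3.4641, 1.0000)
after link 2: o_2 = (1.3660, -0.3660, 1.0000)
after link 3: o_3 = (0.5000, 0.1340, 1.0000)
after link 4: o_4 = (-2.4495, 0.6822, 3.8284)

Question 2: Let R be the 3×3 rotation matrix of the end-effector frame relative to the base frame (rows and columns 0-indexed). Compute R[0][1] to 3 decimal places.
0.500

End-effector y-axis (col 1 of R) = (0.5000,0.8660,0.0000)
R[0][1] = 0.5000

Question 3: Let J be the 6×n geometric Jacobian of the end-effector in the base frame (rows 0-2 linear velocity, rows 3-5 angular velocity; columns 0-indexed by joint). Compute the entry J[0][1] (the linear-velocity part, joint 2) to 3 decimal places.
1.414

axis z_1 = (0.8660,0.5000,0.0000); lever o_n−o_1 = (-0.4495,-2.7819,2.8284)
cross product → J_v[:, 1] = (1.4142,-2.4495,-2.1845)
J_ω[:, 1] = z_1
entry J[0][1] = 1.4142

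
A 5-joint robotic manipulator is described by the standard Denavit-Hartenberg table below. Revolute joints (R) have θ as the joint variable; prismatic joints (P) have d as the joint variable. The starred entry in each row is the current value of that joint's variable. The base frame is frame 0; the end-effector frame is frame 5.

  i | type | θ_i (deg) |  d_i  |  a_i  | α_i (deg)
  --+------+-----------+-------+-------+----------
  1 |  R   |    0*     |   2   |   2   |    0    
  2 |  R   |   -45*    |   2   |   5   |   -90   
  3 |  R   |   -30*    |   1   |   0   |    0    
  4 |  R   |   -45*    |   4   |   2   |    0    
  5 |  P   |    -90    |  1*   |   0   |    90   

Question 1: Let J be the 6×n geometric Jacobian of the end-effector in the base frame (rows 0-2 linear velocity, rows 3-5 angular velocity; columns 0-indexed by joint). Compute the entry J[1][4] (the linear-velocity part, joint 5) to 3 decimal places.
prismatic axis z_4 = (0.7071,0.7071,0.0000)
J_v[:, 4] = z_4; J_ω[:, 4] = (0,0,0)
entry J[1][4] = 0.7071

0.707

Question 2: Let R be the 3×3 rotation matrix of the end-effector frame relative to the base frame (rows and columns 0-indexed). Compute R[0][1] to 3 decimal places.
0.707

End-effector y-axis (col 1 of R) = (0.7071,0.7071,0.0000)
R[0][1] = 0.7071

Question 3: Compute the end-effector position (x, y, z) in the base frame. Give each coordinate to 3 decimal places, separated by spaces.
after link 1: o_1 = (2.0000, 0.0000, 2.0000)
after link 2: o_2 = (5.5355, -3.5355, 4.0000)
after link 3: o_3 = (6.2426, -2.8284, 4.0000)
after link 4: o_4 = (9.4371, -0.3660, 5.9319)
after link 5: o_5 = (10.1442, 0.3411, 5.9319)

10.144 0.341 5.932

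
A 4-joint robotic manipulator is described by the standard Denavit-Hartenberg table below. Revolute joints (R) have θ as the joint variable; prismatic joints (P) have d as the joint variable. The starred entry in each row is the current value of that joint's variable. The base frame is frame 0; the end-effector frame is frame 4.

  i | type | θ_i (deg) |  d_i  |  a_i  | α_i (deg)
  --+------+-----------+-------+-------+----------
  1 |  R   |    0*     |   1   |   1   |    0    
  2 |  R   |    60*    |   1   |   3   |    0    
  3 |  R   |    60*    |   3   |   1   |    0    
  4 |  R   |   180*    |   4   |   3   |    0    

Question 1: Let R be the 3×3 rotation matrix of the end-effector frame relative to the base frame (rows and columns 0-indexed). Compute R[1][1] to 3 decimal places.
0.500

End-effector y-axis (col 1 of R) = (0.8660,0.5000,0.0000)
R[1][1] = 0.5000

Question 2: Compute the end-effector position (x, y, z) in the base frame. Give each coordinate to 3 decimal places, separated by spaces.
3.500 0.866 9.000

after link 1: o_1 = (1.0000, 0.0000, 1.0000)
after link 2: o_2 = (2.5000, 2.5981, 2.0000)
after link 3: o_3 = (2.0000, 3.4641, 5.0000)
after link 4: o_4 = (3.5000, 0.8660, 9.0000)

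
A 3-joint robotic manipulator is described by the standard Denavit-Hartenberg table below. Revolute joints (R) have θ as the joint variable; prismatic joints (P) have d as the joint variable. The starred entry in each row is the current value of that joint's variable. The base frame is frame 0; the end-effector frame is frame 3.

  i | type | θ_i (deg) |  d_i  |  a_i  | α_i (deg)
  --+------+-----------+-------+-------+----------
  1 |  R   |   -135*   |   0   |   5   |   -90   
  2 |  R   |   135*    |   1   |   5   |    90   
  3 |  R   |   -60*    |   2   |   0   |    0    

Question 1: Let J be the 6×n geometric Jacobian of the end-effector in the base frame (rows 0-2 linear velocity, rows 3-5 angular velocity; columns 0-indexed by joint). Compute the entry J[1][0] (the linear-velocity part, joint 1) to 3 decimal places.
axis z_0 = ẑ; lever o_n−o_0 = (-1.3284,-2.7426,-4.9497)
cross product → J_v[:, 0] = (2.7426,-1.3284,0.0000)
J_ω[:, 0] = z_0
entry J[1][0] = -1.3284

-1.328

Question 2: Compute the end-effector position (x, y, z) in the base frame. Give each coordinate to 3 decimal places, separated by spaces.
-1.328 -2.743 -4.950

after link 1: o_1 = (-3.5355, -3.5355, 0.0000)
after link 2: o_2 = (-0.3284, -1.7426, -3.5355)
after link 3: o_3 = (-1.3284, -2.7426, -4.9497)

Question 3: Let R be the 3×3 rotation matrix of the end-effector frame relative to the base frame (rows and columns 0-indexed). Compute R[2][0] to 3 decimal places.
End-effector x-axis (col 0 of R) = (-0.3624,0.8624,-0.3536)
R[2][0] = -0.3536

-0.354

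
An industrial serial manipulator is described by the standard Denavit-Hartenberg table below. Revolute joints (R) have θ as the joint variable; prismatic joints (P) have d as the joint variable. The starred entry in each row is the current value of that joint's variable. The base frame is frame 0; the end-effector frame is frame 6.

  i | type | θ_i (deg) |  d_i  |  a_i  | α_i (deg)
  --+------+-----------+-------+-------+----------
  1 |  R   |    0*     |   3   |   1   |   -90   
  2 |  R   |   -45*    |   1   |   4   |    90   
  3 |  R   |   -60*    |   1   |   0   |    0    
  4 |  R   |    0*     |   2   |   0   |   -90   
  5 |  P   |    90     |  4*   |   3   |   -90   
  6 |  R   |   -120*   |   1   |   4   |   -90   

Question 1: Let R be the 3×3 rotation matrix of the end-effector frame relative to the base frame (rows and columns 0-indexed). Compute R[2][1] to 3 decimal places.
0.354

End-effector y-axis (col 1 of R) = (0.3536,-0.8660,0.3536)
R[2][1] = 0.3536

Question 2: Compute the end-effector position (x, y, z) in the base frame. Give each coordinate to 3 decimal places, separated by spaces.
6.631 5.598 11.460

after link 1: o_1 = (1.0000, 0.0000, 3.0000)
after link 2: o_2 = (3.8284, 1.0000, 5.8284)
after link 3: o_3 = (3.1213, 1.0000, 6.5355)
after link 4: o_4 = (1.7071, 1.0000, 7.9497)
after link 5: o_5 = (6.2779, 3.0000, 8.2779)
after link 6: o_6 = (6.6315, 5.5981, 11.4599)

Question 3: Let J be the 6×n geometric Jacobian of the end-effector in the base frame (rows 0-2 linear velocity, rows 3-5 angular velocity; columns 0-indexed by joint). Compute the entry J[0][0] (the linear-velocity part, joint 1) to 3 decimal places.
-5.598

axis z_0 = ẑ; lever o_n−o_0 = (6.6315,5.5981,11.4599)
cross product → J_v[:, 0] = (-5.5981,6.6315,0.0000)
J_ω[:, 0] = z_0
entry J[0][0] = -5.5981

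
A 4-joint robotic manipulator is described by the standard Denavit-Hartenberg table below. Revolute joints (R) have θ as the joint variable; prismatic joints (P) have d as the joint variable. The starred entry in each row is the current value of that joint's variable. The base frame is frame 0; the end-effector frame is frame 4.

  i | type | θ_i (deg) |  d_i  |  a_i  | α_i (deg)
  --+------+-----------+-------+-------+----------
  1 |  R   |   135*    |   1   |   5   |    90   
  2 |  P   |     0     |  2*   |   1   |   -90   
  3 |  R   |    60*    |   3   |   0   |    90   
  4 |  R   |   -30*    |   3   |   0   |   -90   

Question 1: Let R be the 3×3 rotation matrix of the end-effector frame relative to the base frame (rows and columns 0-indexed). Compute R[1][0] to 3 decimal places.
End-effector x-axis (col 0 of R) = (-0.8365,-0.2241,-0.5000)
R[1][0] = -0.2241

-0.224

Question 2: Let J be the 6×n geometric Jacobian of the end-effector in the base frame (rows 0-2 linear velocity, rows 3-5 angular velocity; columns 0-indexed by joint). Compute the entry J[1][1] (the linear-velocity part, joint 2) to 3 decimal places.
0.707

prismatic axis z_1 = (0.7071,0.7071,0.0000)
J_v[:, 1] = z_1; J_ω[:, 1] = (0,0,0)
entry J[1][1] = 0.7071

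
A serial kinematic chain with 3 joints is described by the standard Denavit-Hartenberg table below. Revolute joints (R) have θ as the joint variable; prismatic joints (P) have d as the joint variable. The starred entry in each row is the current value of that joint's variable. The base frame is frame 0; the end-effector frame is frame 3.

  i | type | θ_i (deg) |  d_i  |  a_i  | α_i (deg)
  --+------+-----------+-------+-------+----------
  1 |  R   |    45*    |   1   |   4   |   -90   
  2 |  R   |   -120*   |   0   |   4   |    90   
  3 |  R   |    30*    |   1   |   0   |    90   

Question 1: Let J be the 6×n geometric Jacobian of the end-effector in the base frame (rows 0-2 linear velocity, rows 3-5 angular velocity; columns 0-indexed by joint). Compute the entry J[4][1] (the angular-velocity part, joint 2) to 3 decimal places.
0.707

axis z_1 = (-0.7071,0.7071,0.0000); lever o_n−o_1 = (-2.0266,-2.0266,2.9641)
cross product → J_v[:, 1] = (2.0959,2.0959,2.8660)
J_ω[:, 1] = z_1
entry J[4][1] = 0.7071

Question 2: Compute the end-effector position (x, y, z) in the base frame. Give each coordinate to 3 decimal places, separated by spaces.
after link 1: o_1 = (2.8284, 2.8284, 1.0000)
after link 2: o_2 = (1.4142, 1.4142, 4.4641)
after link 3: o_3 = (0.8018, 0.8018, 3.9641)

0.802 0.802 3.964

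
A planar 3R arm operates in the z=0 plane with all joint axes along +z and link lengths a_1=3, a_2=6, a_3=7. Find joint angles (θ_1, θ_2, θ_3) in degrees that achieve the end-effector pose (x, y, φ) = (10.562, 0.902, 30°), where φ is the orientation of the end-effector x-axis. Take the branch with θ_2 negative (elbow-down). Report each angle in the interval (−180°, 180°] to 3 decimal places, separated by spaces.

wrist centre = target − a_3·(cos φ, sin φ) = (4.4998, -2.5980)
cos θ_2 = (26.9980−3²−6²)/(2·3·6) = -0.5001; θ_2 = -120.0037° (elbow-down)
β = atan2(-2.5980,4.4998) = -30.0003°; ψ = atan2(-5.1960,-0.0003) = -90.0037°
θ_1 = β − ψ = 60.0034°
θ_3 = φ − θ_1 − θ_2 = 90.0003° (wrapped to (-180°,180°])

60.003 -120.004 90.000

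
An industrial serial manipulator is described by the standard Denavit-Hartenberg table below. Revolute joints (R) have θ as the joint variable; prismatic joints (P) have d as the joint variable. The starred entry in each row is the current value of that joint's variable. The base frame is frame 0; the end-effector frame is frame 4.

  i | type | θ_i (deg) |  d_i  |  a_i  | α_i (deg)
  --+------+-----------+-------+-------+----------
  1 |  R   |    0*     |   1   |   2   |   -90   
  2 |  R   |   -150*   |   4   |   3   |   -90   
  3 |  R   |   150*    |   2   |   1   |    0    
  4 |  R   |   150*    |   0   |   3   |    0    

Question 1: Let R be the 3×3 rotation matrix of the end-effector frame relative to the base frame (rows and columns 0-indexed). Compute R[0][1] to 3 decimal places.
End-effector y-axis (col 1 of R) = (-0.7500,-0.5000,0.4330)
R[0][1] = -0.7500

-0.750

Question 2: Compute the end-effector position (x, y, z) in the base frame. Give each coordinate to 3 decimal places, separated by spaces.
-0.147 6.098 4.549

after link 1: o_1 = (2.0000, 0.0000, 1.0000)
after link 2: o_2 = (-0.5981, 4.0000, 2.5000)
after link 3: o_3 = (1.1519, 3.5000, 3.7990)
after link 4: o_4 = (-0.1471, 6.0981, 4.5490)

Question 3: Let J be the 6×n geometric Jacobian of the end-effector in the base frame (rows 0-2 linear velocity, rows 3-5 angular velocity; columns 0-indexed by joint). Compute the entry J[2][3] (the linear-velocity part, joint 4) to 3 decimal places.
axis z_3 = (0.5000,0.0000,0.8660); lever o_n−o_3 = (-1.2990,2.5981,0.7500)
cross product → J_v[:, 3] = (-2.2500,-1.5000,1.2990)
J_ω[:, 3] = z_3
entry J[2][3] = 1.2990

1.299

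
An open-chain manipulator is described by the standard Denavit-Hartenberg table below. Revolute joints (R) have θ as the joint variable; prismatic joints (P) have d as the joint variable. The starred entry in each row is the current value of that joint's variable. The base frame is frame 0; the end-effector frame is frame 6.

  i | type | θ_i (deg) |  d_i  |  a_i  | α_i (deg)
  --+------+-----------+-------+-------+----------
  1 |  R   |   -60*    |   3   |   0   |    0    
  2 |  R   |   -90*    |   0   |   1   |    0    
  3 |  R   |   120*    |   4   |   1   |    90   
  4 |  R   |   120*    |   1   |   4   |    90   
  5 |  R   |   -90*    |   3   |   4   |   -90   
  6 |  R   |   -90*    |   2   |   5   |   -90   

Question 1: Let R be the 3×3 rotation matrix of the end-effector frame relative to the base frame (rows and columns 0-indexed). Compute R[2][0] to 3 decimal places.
End-effector x-axis (col 0 of R) = (0.7500,-0.4330,0.5000)
R[2][0] = 0.5000

0.500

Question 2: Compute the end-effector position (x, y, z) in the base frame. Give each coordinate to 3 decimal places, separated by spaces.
4.902 -0.366 16.196

after link 1: o_1 = (0.0000, 0.0000, 3.0000)
after link 2: o_2 = (-0.8660, -0.5000, 3.0000)
after link 3: o_3 = (0.0000, -1.0000, 7.0000)
after link 4: o_4 = (-2.2321, -0.8660, 10.4641)
after link 5: o_5 = (2.0179, 1.2990, 11.9641)
after link 6: o_6 = (4.9019, -0.3660, 16.1962)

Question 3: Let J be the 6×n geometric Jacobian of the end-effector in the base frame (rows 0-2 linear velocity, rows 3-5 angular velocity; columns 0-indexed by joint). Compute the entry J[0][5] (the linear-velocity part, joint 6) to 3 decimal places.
axis z_5 = (-0.4330,0.2500,0.8660); lever o_n−o_5 = (2.8840,-1.6651,4.2321)
cross product → J_v[:, 5] = (2.5000,4.3301,0.0000)
J_ω[:, 5] = z_5
entry J[0][5] = 2.5000

2.500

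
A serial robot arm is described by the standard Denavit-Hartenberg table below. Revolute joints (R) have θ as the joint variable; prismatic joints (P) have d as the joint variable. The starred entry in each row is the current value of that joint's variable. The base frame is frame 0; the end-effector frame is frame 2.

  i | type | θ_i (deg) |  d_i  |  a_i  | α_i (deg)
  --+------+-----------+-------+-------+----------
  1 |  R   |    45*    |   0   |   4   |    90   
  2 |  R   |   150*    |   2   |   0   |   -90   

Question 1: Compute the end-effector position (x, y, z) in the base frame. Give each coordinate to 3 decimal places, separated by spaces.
4.243 1.414 0.000

after link 1: o_1 = (2.8284, 2.8284, 0.0000)
after link 2: o_2 = (4.2426, 1.4142, 0.0000)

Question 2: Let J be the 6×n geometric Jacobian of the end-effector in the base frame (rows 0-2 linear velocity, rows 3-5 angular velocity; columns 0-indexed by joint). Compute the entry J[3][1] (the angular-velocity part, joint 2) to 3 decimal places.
axis z_1 = (0.7071,-0.7071,0.0000); lever o_n−o_1 = (1.4142,-1.4142,0.0000)
cross product → J_v[:, 1] = (0.0000,0.0000,0.0000)
J_ω[:, 1] = z_1
entry J[3][1] = 0.7071

0.707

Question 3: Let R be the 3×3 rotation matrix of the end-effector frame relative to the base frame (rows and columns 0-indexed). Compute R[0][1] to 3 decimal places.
-0.707

End-effector y-axis (col 1 of R) = (-0.7071,0.7071,-0.0000)
R[0][1] = -0.7071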